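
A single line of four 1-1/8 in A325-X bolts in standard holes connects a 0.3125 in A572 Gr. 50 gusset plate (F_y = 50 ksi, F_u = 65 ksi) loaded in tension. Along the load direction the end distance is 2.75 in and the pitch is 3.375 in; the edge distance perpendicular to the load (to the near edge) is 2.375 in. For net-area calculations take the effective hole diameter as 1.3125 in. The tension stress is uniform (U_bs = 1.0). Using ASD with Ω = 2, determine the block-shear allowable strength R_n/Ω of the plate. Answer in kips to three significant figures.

Shear plane L_v = 2.75 + 3·3.375 = 12.88 in; A_gv = 12.88 × 0.3125 = 4.023 in².
A_nv = (12.88 − 3.5·1.3125) × 0.3125 = 2.588 in².
A_nt = (2.375 − 0.5·1.3125) × 0.3125 = 0.5371 in².
0.6 F_u A_nv = 100.9 kips; 0.6 F_y A_gv = 120.7 kips → shear rupture governs the shear term.
R_n = 100.9 + 1.0 × 65 × 0.5371 = 135.8 kips.
Allowable strength R_n/Ω = 135.8 / 2 = 67.9 kips.

67.9 kips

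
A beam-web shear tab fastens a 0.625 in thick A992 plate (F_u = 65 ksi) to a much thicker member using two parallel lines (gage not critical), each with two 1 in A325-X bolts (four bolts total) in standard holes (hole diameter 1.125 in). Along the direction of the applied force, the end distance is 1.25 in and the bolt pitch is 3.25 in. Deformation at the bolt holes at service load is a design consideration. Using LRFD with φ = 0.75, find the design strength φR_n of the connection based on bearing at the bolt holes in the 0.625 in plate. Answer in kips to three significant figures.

Per bolt r_n = 1.2 l_c t F_u ≤ 2.4 d t F_u; upper limit = 2.4 × 1 × 0.625 × 65 = 97.5 kips.
Edge bolt: l_c = 1.25 − 1.125/2 = 0.6875 in → 1.2 × 0.6875 × 0.625 × 65 = 33.52 → r_n = 33.52 kips.
Interior bolts: l_c = 3.25 − 1.125 = 2.125 in → 1.2 × 2.125 × 0.625 × 65 = 103.6 → r_n = 97.5 kips.
R_n = 2 × 33.52 + 2 × 97.5 = 262 kips.
Design strength φR_n = 0.75 × 262 = 197 kips.

197 kips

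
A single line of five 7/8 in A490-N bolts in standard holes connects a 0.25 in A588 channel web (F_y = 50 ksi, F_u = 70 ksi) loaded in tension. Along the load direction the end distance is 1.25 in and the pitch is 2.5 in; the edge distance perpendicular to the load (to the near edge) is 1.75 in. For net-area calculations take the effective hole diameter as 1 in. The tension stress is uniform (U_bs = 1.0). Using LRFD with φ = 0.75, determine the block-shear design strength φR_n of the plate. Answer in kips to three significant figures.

69.6 kips

Shear plane L_v = 1.25 + 4·2.5 = 11.25 in; A_gv = 11.25 × 0.25 = 2.812 in².
A_nv = (11.25 − 4.5·1) × 0.25 = 1.688 in².
A_nt = (1.75 − 0.5·1) × 0.25 = 0.3125 in².
0.6 F_u A_nv = 70.88 kips; 0.6 F_y A_gv = 84.38 kips → shear rupture governs the shear term.
R_n = 70.88 + 1.0 × 70 × 0.3125 = 92.75 kips.
Design strength φR_n = 0.75 × 92.75 = 69.6 kips.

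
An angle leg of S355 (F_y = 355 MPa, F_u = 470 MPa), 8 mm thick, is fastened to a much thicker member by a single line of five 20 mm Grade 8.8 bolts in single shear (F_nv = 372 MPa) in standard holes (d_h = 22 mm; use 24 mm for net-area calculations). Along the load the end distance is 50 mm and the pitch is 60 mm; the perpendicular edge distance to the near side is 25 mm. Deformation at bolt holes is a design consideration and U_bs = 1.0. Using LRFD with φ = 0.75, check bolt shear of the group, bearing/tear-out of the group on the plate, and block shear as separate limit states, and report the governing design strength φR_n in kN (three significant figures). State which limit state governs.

Bolt shear: A_b = π·20²/4 = 314.2 mm²; R_n = 372 × 314.2 × 5 × 1 / 1000 = 584.3 kN → 0.75 × 584.3 = 438 kN.
Bearing: edge l_c = 39, r_n = 176 kN; interior l_c = 38, r_n = 171.5 kN; R_n = 176 + 4·171.5 = 861.8 kN → 646 kN.
Block shear: A_gv = 2320, A_nv = 1456, A_nt = 104 mm²; R_n = min(0.6F_uA_nv, 0.6F_yA_gv) + U_bs·F_u·A_nt = 459.5 kN → 345 kN.
Block shear governs: 345 kN.

345 kN (block shear governs)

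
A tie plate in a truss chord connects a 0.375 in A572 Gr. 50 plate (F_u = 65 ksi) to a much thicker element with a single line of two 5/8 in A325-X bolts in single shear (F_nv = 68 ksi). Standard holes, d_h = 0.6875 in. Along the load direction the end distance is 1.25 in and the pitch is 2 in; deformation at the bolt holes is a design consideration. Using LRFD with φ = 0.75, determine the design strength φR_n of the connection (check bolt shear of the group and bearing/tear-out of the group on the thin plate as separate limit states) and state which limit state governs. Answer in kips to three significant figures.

31.3 kips (bolt shear governs)

Bolt shear: A_b = π·0.625²/4 = 0.3068 in²; R_n = 68 × 0.3068 × 2 × 1 = 41.72 kips → 0.75 × 41.72 = 31.3 kips.
Bearing (1.2 l_c t F_u ≤ 2.4 d t F_u): upper limit = 2.4·0.625·0.375·65 = 36.56 kips.
  Edge l_c = 1.25 − 0.6875/2 = 0.9062 → r_n = 26.51 kips; interior l_c = 2 − 0.6875 = 1.312 → r_n = 36.56 kips.
  R_n,bearing = 1·26.51 + 1·36.56 = 63.07 kips → 0.75 × 63.07 = 47.3 kips.
Bolt shear governs: 31.3 kips.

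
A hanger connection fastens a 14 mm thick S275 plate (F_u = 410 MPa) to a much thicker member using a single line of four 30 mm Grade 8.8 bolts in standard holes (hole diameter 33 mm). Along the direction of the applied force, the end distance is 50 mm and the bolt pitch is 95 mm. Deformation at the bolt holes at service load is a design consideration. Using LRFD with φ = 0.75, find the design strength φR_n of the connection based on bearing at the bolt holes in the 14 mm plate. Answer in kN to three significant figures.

Per bolt r_n = 1.2 l_c t F_u ≤ 2.4 d t F_u; upper limit = 2.4 × 30 × 14 × 410 / 1000 = 413.3 kN.
Edge bolt: l_c = 50 − 33/2 = 33.5 mm → 1.2 × 33.5 × 14 × 410 / 1000 = 230.7 → r_n = 230.7 kN.
Interior bolts: l_c = 95 − 33 = 62 mm → 1.2 × 62 × 14 × 410 / 1000 = 427.1 → r_n = 413.3 kN.
R_n = 1 × 230.7 + 3 × 413.3 = 1471 kN.
Design strength φR_n = 0.75 × 1471 = 1100 kN.

1100 kN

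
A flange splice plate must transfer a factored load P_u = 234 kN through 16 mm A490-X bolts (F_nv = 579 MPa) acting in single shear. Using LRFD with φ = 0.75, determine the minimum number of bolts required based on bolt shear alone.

3 bolts

A_b = π·16²/4 = 201.1 mm².
Per-bolt design strength φR_n = 0.75 × 579 × 201.1 × 1 / 1000 = 87.31 kN.
n ≥ 234 / 87.31 = 2.68 → use 3 bolts.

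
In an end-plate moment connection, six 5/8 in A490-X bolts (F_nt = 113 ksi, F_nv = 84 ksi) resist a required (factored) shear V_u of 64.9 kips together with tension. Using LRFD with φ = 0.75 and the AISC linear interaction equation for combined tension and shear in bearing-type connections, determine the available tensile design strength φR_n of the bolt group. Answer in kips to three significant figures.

116 kips

A_b = π·0.625²/4 = 0.3068 in²; f_rv = 64.9 / (6 × 0.3068) = 35.26 ksi.
F'_nt = 1.3 F_nt − (F_nt / φF_nv) f_rv = 1.3·113 − (113/(0.75·84))·35.26 = 83.66 ksi, capped at F_nt → F'_nt = 83.66 ksi.
R_n = F'_nt · A_b · n = 83.66 × 0.3068 × 6 = 154 kips.
Design strength φR_n = 0.75 × 154 = 116 kips.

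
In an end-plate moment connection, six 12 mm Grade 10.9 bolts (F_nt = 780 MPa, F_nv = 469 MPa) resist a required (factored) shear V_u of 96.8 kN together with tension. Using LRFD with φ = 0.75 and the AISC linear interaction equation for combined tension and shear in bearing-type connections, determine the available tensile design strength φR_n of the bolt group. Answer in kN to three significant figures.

A_b = π·12²/4 = 113.1 mm²; f_rv = 96.8 × 1000 / (6 × 113.1) = 142.6 MPa.
F'_nt = 1.3 F_nt − (F_nt / φF_nv) f_rv = 1.3·780 − (780/(0.75·469))·142.6 = 697.7 MPa, capped at F_nt → F'_nt = 697.7 MPa.
R_n = F'_nt · A_b · n = 697.7 × 113.1 × 6 / 1000 = 473.4 kN.
Design strength φR_n = 0.75 × 473.4 = 355 kN.

355 kN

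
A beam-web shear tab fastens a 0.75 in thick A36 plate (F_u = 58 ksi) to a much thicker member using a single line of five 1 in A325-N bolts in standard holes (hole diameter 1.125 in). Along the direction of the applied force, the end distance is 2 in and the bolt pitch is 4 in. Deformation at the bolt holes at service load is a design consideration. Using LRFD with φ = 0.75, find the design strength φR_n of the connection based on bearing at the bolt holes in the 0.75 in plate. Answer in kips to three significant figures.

369 kips

Per bolt r_n = 1.2 l_c t F_u ≤ 2.4 d t F_u; upper limit = 2.4 × 1 × 0.75 × 58 = 104.4 kips.
Edge bolt: l_c = 2 − 1.125/2 = 1.438 in → 1.2 × 1.438 × 0.75 × 58 = 75.04 → r_n = 75.04 kips.
Interior bolts: l_c = 4 − 1.125 = 2.875 in → 1.2 × 2.875 × 0.75 × 58 = 150.1 → r_n = 104.4 kips.
R_n = 1 × 75.04 + 4 × 104.4 = 492.6 kips.
Design strength φR_n = 0.75 × 492.6 = 369 kips.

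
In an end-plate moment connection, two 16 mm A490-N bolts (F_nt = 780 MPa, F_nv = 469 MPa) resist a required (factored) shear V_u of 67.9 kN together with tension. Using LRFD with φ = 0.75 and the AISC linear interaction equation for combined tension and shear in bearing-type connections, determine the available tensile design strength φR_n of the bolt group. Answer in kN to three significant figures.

A_b = π·16²/4 = 201.1 mm²; f_rv = 67.9 × 1000 / (2 × 201.1) = 168.9 MPa.
F'_nt = 1.3 F_nt − (F_nt / φF_nv) f_rv = 1.3·780 − (780/(0.75·469))·168.9 = 639.6 MPa, capped at F_nt → F'_nt = 639.6 MPa.
R_n = F'_nt · A_b · n = 639.6 × 201.1 × 2 / 1000 = 257.2 kN.
Design strength φR_n = 0.75 × 257.2 = 193 kN.

193 kN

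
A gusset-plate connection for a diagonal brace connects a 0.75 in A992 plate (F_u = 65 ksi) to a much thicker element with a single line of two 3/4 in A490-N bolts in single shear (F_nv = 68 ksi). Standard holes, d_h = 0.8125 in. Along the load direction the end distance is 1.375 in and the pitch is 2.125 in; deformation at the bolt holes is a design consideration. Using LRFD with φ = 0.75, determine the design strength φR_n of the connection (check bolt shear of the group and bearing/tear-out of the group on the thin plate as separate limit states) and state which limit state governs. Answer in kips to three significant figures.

45.1 kips (bolt shear governs)

Bolt shear: A_b = π·0.75²/4 = 0.4418 in²; R_n = 68 × 0.4418 × 2 × 1 = 60.08 kips → 0.75 × 60.08 = 45.1 kips.
Bearing (1.2 l_c t F_u ≤ 2.4 d t F_u): upper limit = 2.4·0.75·0.75·65 = 87.75 kips.
  Edge l_c = 1.375 − 0.8125/2 = 0.9688 → r_n = 56.67 kips; interior l_c = 2.125 − 0.8125 = 1.312 → r_n = 76.78 kips.
  R_n,bearing = 1·56.67 + 1·76.78 = 133.5 kips → 0.75 × 133.5 = 100 kips.
Bolt shear governs: 45.1 kips.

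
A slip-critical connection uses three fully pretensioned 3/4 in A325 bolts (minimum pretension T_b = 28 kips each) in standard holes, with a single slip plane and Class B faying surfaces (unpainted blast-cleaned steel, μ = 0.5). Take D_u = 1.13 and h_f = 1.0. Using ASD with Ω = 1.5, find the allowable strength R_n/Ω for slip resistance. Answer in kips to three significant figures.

R_n = μ · D_u · h_f · T_b · n_s · n_b = 0.5 × 1.13 × 1.0 × 28 × 1 × 3 = 47.46 kips.
Allowable strength R_n/Ω = 47.46 / 1.5 = 31.6 kips.

31.6 kips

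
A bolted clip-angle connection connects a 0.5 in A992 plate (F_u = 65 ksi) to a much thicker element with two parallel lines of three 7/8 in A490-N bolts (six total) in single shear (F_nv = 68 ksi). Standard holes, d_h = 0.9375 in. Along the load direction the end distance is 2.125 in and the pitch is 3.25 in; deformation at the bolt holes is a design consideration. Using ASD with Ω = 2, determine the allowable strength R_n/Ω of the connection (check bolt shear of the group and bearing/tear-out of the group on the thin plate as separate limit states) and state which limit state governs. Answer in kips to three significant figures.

Bolt shear: A_b = π·0.875²/4 = 0.6013 in²; R_n = 68 × 0.6013 × 6 × 1 = 245.3 kips → 245.3 / 2 = 123 kips.
Bearing (1.2 l_c t F_u ≤ 2.4 d t F_u): upper limit = 2.4·0.875·0.5·65 = 68.25 kips.
  Edge l_c = 2.125 − 0.9375/2 = 1.656 → r_n = 64.59 kips; interior l_c = 3.25 − 0.9375 = 2.312 → r_n = 68.25 kips.
  R_n,bearing = 2·64.59 + 4·68.25 = 402.2 kips → 402.2 / 2 = 201 kips.
Bolt shear governs: 123 kips.

123 kips (bolt shear governs)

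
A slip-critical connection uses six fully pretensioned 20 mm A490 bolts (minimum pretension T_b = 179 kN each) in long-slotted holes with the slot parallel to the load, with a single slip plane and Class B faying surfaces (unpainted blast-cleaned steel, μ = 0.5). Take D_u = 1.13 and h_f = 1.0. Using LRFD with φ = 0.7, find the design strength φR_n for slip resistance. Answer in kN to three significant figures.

425 kN

R_n = μ · D_u · h_f · T_b · n_s · n_b = 0.5 × 1.13 × 1.0 × 179 × 1 × 6 = 606.8 kN.
Design strength φR_n = 0.7 × 606.8 = 425 kN.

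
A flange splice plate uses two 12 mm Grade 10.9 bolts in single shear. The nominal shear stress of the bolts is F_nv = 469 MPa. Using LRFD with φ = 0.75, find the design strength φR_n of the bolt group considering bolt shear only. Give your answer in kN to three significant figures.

79.6 kN

A_b = π × 12² / 4 = 113.1 mm².
R_n = F_nv · A_b · n · n_s = 469 × 113.1 × 2 × 1 / 1000 = 106.1 kN.
Design strength φR_n = 0.75 × 106.1 = 79.6 kN.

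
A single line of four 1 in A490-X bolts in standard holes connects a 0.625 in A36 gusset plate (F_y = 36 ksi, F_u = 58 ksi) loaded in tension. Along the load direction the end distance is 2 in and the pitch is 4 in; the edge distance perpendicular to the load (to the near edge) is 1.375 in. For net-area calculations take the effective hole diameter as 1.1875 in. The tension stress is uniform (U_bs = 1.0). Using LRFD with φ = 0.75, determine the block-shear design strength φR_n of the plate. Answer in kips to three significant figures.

163 kips

Shear plane L_v = 2 + 3·4 = 14 in; A_gv = 14 × 0.625 = 8.75 in².
A_nv = (14 − 3.5·1.1875) × 0.625 = 6.152 in².
A_nt = (1.375 − 0.5·1.1875) × 0.625 = 0.4883 in².
0.6 F_u A_nv = 214.1 kips; 0.6 F_y A_gv = 189 kips → shear yielding governs the shear term.
R_n = 189 + 1.0 × 58 × 0.4883 = 217.3 kips.
Design strength φR_n = 0.75 × 217.3 = 163 kips.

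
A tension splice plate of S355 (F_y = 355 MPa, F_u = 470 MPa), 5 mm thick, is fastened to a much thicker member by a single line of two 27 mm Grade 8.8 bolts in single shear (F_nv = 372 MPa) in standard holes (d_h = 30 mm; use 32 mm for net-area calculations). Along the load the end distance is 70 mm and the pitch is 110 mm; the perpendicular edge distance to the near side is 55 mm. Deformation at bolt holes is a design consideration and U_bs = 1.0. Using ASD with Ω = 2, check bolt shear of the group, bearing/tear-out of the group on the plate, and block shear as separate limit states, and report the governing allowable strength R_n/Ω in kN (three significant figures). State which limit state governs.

Bolt shear: A_b = π·27²/4 = 572.6 mm²; R_n = 372 × 572.6 × 2 × 1 / 1000 = 426 kN → 426 / 2 = 213 kN.
Bearing: edge l_c = 55, r_n = 152.3 kN; interior l_c = 80, r_n = 152.3 kN; R_n = 152.3 + 1·152.3 = 304.6 kN → 152 kN.
Block shear: A_gv = 900, A_nv = 660, A_nt = 195 mm²; R_n = min(0.6F_uA_nv, 0.6F_yA_gv) + U_bs·F_u·A_nt = 277.8 kN → 139 kN.
Block shear governs: 139 kN.

139 kN (block shear governs)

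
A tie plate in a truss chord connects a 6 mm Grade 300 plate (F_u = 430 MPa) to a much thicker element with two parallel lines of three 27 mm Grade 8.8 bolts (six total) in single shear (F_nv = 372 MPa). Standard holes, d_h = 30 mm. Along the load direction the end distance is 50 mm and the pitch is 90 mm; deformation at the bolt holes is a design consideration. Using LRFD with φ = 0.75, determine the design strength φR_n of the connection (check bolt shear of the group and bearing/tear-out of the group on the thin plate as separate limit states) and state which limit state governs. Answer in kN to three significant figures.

Bolt shear: A_b = π·27²/4 = 572.6 mm²; R_n = 372 × 572.6 × 6 × 1 / 1000 = 1278 kN → 0.75 × 1278 = 958 kN.
Bearing (1.2 l_c t F_u ≤ 2.4 d t F_u): upper limit = 2.4·27·6·430 / 1000 = 167.2 kN.
  Edge l_c = 50 − 30/2 = 35 → r_n = 108.4 kN; interior l_c = 90 − 30 = 60 → r_n = 167.2 kN.
  R_n,bearing = 2·108.4 + 4·167.2 = 885.5 kN → 0.75 × 885.5 = 664 kN.
Bearing governs: 664 kN.

664 kN (bearing governs)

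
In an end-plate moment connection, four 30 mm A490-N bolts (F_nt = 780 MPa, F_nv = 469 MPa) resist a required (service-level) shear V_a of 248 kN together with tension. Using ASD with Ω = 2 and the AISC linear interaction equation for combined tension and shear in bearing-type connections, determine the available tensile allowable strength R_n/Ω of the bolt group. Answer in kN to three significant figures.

1020 kN

A_b = π·30²/4 = 706.9 mm²; f_rv = 248 × 1000 / (4 × 706.9) = 87.71 MPa.
F'_nt = 1.3 F_nt − (Ω F_nt / F_nv) f_rv = 1.3·780 − (2·780/469)·87.71 = 722.2 MPa, capped at F_nt → F'_nt = 722.2 MPa.
R_n = F'_nt · A_b · n = 722.2 × 706.9 × 4 / 1000 = 2042 kN.
Allowable strength R_n/Ω = 2042 / 2 = 1020 kN.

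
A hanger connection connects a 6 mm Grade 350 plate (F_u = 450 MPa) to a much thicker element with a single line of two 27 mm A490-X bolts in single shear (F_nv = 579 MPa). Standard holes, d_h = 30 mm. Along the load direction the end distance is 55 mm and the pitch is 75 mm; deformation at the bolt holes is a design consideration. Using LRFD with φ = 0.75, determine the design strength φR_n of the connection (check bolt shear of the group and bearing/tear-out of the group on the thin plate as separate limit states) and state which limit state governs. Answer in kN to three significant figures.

Bolt shear: A_b = π·27²/4 = 572.6 mm²; R_n = 579 × 572.6 × 2 × 1 / 1000 = 663 kN → 0.75 × 663 = 497 kN.
Bearing (1.2 l_c t F_u ≤ 2.4 d t F_u): upper limit = 2.4·27·6·450 / 1000 = 175 kN.
  Edge l_c = 55 − 30/2 = 40 → r_n = 129.6 kN; interior l_c = 75 − 30 = 45 → r_n = 145.8 kN.
  R_n,bearing = 1·129.6 + 1·145.8 = 275.4 kN → 0.75 × 275.4 = 207 kN.
Bearing governs: 207 kN.

207 kN (bearing governs)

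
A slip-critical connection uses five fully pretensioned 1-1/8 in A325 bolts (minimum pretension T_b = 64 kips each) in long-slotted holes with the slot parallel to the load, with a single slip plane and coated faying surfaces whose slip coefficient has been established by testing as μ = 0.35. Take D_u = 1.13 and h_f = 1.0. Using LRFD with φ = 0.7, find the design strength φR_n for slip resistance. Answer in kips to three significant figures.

R_n = μ · D_u · h_f · T_b · n_s · n_b = 0.35 × 1.13 × 1.0 × 64 × 1 × 5 = 126.6 kips.
Design strength φR_n = 0.7 × 126.6 = 88.6 kips.

88.6 kips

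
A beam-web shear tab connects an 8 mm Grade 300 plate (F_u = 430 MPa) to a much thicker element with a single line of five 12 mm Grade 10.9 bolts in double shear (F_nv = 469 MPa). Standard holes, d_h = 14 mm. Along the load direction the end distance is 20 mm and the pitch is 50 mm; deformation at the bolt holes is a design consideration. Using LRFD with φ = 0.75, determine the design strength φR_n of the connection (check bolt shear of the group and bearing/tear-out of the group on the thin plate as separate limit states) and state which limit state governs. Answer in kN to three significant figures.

337 kN (bearing governs)

Bolt shear: A_b = π·12²/4 = 113.1 mm²; R_n = 469 × 113.1 × 5 × 2 / 1000 = 530.4 kN → 0.75 × 530.4 = 398 kN.
Bearing (1.2 l_c t F_u ≤ 2.4 d t F_u): upper limit = 2.4·12·8·430 / 1000 = 99.07 kN.
  Edge l_c = 20 − 14/2 = 13 → r_n = 53.66 kN; interior l_c = 50 − 14 = 36 → r_n = 99.07 kN.
  R_n,bearing = 1·53.66 + 4·99.07 = 450 kN → 0.75 × 450 = 337 kN.
Bearing governs: 337 kN.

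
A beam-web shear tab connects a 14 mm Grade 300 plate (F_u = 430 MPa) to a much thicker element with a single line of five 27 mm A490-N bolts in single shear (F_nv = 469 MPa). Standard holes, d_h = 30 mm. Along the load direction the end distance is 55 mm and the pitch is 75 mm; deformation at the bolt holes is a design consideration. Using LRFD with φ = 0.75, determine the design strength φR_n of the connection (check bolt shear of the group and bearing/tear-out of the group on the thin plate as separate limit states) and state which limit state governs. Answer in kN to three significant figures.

1010 kN (bolt shear governs)

Bolt shear: A_b = π·27²/4 = 572.6 mm²; R_n = 469 × 572.6 × 5 × 1 / 1000 = 1343 kN → 0.75 × 1343 = 1010 kN.
Bearing (1.2 l_c t F_u ≤ 2.4 d t F_u): upper limit = 2.4·27·14·430 / 1000 = 390.1 kN.
  Edge l_c = 55 − 30/2 = 40 → r_n = 289 kN; interior l_c = 75 − 30 = 45 → r_n = 325.1 kN.
  R_n,bearing = 1·289 + 4·325.1 = 1589 kN → 0.75 × 1589 = 1190 kN.
Bolt shear governs: 1010 kN.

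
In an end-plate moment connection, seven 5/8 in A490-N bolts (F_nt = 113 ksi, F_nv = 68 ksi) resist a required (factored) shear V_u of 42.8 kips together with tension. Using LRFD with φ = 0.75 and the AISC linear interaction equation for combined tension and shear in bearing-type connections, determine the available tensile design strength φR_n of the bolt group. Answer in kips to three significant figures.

A_b = π·0.625²/4 = 0.3068 in²; f_rv = 42.8 / (7 × 0.3068) = 19.93 ksi.
F'_nt = 1.3 F_nt − (F_nt / φF_nv) f_rv = 1.3·113 − (113/(0.75·68))·19.93 = 102.7 ksi, capped at F_nt → F'_nt = 102.7 ksi.
R_n = F'_nt · A_b · n = 102.7 × 0.3068 × 7 = 220.6 kips.
Design strength φR_n = 0.75 × 220.6 = 165 kips.

165 kips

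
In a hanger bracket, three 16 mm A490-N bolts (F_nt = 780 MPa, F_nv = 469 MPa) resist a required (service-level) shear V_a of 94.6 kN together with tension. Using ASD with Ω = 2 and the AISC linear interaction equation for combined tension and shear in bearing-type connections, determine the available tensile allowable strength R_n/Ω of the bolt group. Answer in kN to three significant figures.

148 kN

A_b = π·16²/4 = 201.1 mm²; f_rv = 94.6 × 1000 / (3 × 201.1) = 156.8 MPa.
F'_nt = 1.3 F_nt − (Ω F_nt / F_nv) f_rv = 1.3·780 − (2·780/469)·156.8 = 492.3 MPa, capped at F_nt → F'_nt = 492.3 MPa.
R_n = F'_nt · A_b · n = 492.3 × 201.1 × 3 / 1000 = 297 kN.
Allowable strength R_n/Ω = 297 / 2 = 148 kN.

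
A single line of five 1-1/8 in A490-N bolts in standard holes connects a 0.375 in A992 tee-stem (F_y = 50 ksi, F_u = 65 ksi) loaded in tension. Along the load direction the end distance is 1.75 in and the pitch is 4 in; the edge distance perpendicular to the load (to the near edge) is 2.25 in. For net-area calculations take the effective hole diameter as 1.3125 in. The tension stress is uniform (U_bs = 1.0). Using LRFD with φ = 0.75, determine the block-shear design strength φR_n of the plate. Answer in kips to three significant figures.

159 kips

Shear plane L_v = 1.75 + 4·4 = 17.75 in; A_gv = 17.75 × 0.375 = 6.656 in².
A_nv = (17.75 − 4.5·1.3125) × 0.375 = 4.441 in².
A_nt = (2.25 − 0.5·1.3125) × 0.375 = 0.5977 in².
0.6 F_u A_nv = 173.2 kips; 0.6 F_y A_gv = 199.7 kips → shear rupture governs the shear term.
R_n = 173.2 + 1.0 × 65 × 0.5977 = 212.1 kips.
Design strength φR_n = 0.75 × 212.1 = 159 kips.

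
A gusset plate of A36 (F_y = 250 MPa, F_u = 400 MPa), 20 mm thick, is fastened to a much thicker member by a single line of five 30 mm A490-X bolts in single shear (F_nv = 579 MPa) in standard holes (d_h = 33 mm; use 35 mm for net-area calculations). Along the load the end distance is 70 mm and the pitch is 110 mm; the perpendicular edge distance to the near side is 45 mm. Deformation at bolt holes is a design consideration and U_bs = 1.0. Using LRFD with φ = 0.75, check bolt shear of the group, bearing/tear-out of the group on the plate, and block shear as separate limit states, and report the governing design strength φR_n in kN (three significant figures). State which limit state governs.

Bolt shear: A_b = π·30²/4 = 706.9 mm²; R_n = 579 × 706.9 × 5 × 1 / 1000 = 2046 kN → 0.75 × 2046 = 1530 kN.
Bearing: edge l_c = 53.5, r_n = 513.6 kN; interior l_c = 77, r_n = 576 kN; R_n = 513.6 + 4·576 = 2818 kN → 2110 kN.
Block shear: A_gv = 10200, A_nv = 7050, A_nt = 550 mm²; R_n = min(0.6F_uA_nv, 0.6F_yA_gv) + U_bs·F_u·A_nt = 1750 kN → 1310 kN.
Block shear governs: 1310 kN.

1310 kN (block shear governs)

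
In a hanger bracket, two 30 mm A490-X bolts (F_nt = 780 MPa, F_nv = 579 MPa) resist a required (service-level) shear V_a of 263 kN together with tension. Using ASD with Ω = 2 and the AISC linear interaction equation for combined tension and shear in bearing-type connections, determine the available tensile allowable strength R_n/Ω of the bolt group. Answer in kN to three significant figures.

A_b = π·30²/4 = 706.9 mm²; f_rv = 263 × 1000 / (2 × 706.9) = 186 MPa.
F'_nt = 1.3 F_nt − (Ω F_nt / F_nv) f_rv = 1.3·780 − (2·780/579)·186 = 512.8 MPa, capped at F_nt → F'_nt = 512.8 MPa.
R_n = F'_nt · A_b · n = 512.8 × 706.9 × 2 / 1000 = 724.9 kN.
Allowable strength R_n/Ω = 724.9 / 2 = 362 kN.

362 kN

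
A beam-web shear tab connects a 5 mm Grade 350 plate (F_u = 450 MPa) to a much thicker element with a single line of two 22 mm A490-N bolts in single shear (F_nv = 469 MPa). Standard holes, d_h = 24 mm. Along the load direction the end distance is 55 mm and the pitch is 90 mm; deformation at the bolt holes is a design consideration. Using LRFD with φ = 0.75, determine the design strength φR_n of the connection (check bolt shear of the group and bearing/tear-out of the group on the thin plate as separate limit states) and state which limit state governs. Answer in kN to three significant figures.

176 kN (bearing governs)

Bolt shear: A_b = π·22²/4 = 380.1 mm²; R_n = 469 × 380.1 × 2 × 1 / 1000 = 356.6 kN → 0.75 × 356.6 = 267 kN.
Bearing (1.2 l_c t F_u ≤ 2.4 d t F_u): upper limit = 2.4·22·5·450 / 1000 = 118.8 kN.
  Edge l_c = 55 − 24/2 = 43 → r_n = 116.1 kN; interior l_c = 90 − 24 = 66 → r_n = 118.8 kN.
  R_n,bearing = 1·116.1 + 1·118.8 = 234.9 kN → 0.75 × 234.9 = 176 kN.
Bearing governs: 176 kN.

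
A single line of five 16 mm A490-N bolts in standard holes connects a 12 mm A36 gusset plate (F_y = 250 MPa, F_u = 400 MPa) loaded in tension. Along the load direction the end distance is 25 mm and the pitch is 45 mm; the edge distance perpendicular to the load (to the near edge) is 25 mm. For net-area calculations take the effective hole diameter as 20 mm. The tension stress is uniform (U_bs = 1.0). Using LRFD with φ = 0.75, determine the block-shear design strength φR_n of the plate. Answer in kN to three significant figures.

302 kN

Shear plane L_v = 25 + 4·45 = 205 mm; A_gv = 205 × 12 = 2460 mm².
A_nv = (205 − 4.5·20) × 12 = 1380 mm².
A_nt = (25 − 0.5·20) × 12 = 180 mm².
0.6 F_u A_nv = 331.2 kN; 0.6 F_y A_gv = 369 kN → shear rupture governs the shear term.
R_n = 331.2 + 1.0 × 400 × 180 / 1000 = 403.2 kN.
Design strength φR_n = 0.75 × 403.2 = 302 kN.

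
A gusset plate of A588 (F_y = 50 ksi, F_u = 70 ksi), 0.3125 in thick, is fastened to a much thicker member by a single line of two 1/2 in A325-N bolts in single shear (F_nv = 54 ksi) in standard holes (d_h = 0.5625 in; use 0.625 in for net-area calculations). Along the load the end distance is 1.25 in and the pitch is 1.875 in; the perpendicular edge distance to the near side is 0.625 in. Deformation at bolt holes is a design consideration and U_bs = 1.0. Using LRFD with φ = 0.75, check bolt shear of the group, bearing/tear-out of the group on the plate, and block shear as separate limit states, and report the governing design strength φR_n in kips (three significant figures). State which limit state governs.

15.9 kips (bolt shear governs)

Bolt shear: A_b = π·0.5²/4 = 0.1963 in²; R_n = 54 × 0.1963 × 2 × 1 = 21.21 kips → 0.75 × 21.21 = 15.9 kips.
Bearing: edge l_c = 0.9688, r_n = 25.43 kips; interior l_c = 1.312, r_n = 26.25 kips; R_n = 25.43 + 1·26.25 = 51.68 kips → 38.8 kips.
Block shear: A_gv = 0.9766, A_nv = 0.6836, A_nt = 0.09766 in²; R_n = min(0.6F_uA_nv, 0.6F_yA_gv) + U_bs·F_u·A_nt = 35.55 kips → 26.7 kips.
Bolt shear governs: 15.9 kips.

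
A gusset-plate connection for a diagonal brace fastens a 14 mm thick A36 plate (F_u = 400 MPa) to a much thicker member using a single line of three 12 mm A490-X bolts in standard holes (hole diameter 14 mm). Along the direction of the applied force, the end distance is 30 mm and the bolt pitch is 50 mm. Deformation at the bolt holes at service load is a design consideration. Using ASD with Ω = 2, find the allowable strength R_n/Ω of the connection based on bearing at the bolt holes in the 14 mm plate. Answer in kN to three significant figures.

239 kN

Per bolt r_n = 1.2 l_c t F_u ≤ 2.4 d t F_u; upper limit = 2.4 × 12 × 14 × 400 / 1000 = 161.3 kN.
Edge bolt: l_c = 30 − 14/2 = 23 mm → 1.2 × 23 × 14 × 400 / 1000 = 154.6 → r_n = 154.6 kN.
Interior bolts: l_c = 50 − 14 = 36 mm → 1.2 × 36 × 14 × 400 / 1000 = 241.9 → r_n = 161.3 kN.
R_n = 1 × 154.6 + 2 × 161.3 = 477.1 kN.
Allowable strength R_n/Ω = 477.1 / 2 = 239 kN.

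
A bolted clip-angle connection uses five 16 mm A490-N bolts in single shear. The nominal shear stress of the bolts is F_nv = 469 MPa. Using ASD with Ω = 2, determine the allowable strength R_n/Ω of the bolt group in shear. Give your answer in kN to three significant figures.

A_b = π × 16² / 4 = 201.1 mm².
R_n = F_nv · A_b · n · n_s = 469 × 201.1 × 5 × 1 / 1000 = 471.5 kN.
Allowable strength R_n/Ω = 471.5 / 2 = 236 kN.

236 kN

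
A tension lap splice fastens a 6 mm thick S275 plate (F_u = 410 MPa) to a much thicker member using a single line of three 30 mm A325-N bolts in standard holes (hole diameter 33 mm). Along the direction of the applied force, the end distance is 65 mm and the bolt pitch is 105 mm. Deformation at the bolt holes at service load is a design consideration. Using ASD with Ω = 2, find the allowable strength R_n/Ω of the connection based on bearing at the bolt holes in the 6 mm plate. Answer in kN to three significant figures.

Per bolt r_n = 1.2 l_c t F_u ≤ 2.4 d t F_u; upper limit = 2.4 × 30 × 6 × 410 / 1000 = 177.1 kN.
Edge bolt: l_c = 65 − 33/2 = 48.5 mm → 1.2 × 48.5 × 6 × 410 / 1000 = 143.2 → r_n = 143.2 kN.
Interior bolts: l_c = 105 − 33 = 72 mm → 1.2 × 72 × 6 × 410 / 1000 = 212.5 → r_n = 177.1 kN.
R_n = 1 × 143.2 + 2 × 177.1 = 497.4 kN.
Allowable strength R_n/Ω = 497.4 / 2 = 249 kN.

249 kN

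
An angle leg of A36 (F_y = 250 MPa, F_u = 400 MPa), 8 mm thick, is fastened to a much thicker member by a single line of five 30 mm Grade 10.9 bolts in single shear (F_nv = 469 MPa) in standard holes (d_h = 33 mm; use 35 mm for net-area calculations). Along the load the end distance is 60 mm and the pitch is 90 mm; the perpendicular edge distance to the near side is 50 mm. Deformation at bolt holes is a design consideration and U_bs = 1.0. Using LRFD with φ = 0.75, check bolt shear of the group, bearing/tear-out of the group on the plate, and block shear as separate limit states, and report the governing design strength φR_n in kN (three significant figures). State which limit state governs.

Bolt shear: A_b = π·30²/4 = 706.9 mm²; R_n = 469 × 706.9 × 5 × 1 / 1000 = 1658 kN → 0.75 × 1658 = 1240 kN.
Bearing: edge l_c = 43.5, r_n = 167 kN; interior l_c = 57, r_n = 218.9 kN; R_n = 167 + 4·218.9 = 1043 kN → 782 kN.
Block shear: A_gv = 3360, A_nv = 2100, A_nt = 260 mm²; R_n = min(0.6F_uA_nv, 0.6F_yA_gv) + U_bs·F_u·A_nt = 608 kN → 456 kN.
Block shear governs: 456 kN.

456 kN (block shear governs)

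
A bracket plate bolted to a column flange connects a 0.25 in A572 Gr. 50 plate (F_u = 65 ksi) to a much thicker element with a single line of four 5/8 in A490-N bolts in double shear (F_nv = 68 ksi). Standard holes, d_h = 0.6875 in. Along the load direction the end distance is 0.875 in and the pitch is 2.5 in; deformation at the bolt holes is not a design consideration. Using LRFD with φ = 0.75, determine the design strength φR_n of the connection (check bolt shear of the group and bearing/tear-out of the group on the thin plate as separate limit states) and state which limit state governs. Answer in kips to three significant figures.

78.3 kips (bearing governs)

Bolt shear: A_b = π·0.625²/4 = 0.3068 in²; R_n = 68 × 0.3068 × 4 × 2 = 166.9 kips → 0.75 × 166.9 = 125 kips.
Bearing (1.5 l_c t F_u ≤ 3.0 d t F_u): upper limit = 3.0·0.625·0.25·65 = 30.47 kips.
  Edge l_c = 0.875 − 0.6875/2 = 0.5312 → r_n = 12.95 kips; interior l_c = 2.5 − 0.6875 = 1.812 → r_n = 30.47 kips.
  R_n,bearing = 1·12.95 + 3·30.47 = 104.4 kips → 0.75 × 104.4 = 78.3 kips.
Bearing governs: 78.3 kips.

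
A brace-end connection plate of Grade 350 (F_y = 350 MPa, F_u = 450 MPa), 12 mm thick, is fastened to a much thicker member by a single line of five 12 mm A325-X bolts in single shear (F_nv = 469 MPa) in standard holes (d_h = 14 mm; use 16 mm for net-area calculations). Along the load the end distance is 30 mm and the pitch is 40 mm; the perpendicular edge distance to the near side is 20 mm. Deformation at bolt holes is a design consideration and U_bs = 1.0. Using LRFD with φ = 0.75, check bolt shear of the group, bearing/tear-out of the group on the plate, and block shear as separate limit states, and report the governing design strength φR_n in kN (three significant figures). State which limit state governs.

199 kN (bolt shear governs)

Bolt shear: A_b = π·12²/4 = 113.1 mm²; R_n = 469 × 113.1 × 5 × 1 / 1000 = 265.2 kN → 0.75 × 265.2 = 199 kN.
Bearing: edge l_c = 23, r_n = 149 kN; interior l_c = 26, r_n = 155.5 kN; R_n = 149 + 4·155.5 = 771.1 kN → 578 kN.
Block shear: A_gv = 2280, A_nv = 1416, A_nt = 144 mm²; R_n = min(0.6F_uA_nv, 0.6F_yA_gv) + U_bs·F_u·A_nt = 447.1 kN → 335 kN.
Bolt shear governs: 199 kN.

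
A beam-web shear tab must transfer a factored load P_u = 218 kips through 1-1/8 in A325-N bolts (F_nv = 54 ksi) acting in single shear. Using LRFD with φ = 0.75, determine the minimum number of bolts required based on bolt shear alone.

6 bolts

A_b = π·1.125²/4 = 0.994 in².
Per-bolt design strength φR_n = 0.75 × 54 × 0.994 × 1 = 40.26 kips.
n ≥ 218 / 40.26 = 5.415 → use 6 bolts.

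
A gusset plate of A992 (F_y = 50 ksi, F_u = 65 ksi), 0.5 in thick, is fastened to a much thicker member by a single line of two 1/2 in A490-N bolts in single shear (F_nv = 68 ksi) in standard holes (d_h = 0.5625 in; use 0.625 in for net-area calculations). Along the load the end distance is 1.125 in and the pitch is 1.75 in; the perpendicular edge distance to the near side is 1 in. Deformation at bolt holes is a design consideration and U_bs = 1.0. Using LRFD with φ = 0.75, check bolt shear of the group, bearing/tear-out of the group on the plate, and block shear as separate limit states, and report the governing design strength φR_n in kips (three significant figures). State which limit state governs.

20 kips (bolt shear governs)

Bolt shear: A_b = π·0.5²/4 = 0.1963 in²; R_n = 68 × 0.1963 × 2 × 1 = 26.7 kips → 0.75 × 26.7 = 20 kips.
Bearing: edge l_c = 0.8438, r_n = 32.91 kips; interior l_c = 1.188, r_n = 39 kips; R_n = 32.91 + 1·39 = 71.91 kips → 53.9 kips.
Block shear: A_gv = 1.438, A_nv = 0.9688, A_nt = 0.3438 in²; R_n = min(0.6F_uA_nv, 0.6F_yA_gv) + U_bs·F_u·A_nt = 60.12 kips → 45.1 kips.
Bolt shear governs: 20 kips.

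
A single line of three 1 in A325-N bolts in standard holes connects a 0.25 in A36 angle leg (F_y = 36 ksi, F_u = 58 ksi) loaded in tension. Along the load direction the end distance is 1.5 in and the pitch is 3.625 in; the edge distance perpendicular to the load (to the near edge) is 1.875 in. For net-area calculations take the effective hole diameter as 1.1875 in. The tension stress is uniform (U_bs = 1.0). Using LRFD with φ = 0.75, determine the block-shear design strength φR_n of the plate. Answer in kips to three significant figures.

Shear plane L_v = 1.5 + 2·3.625 = 8.75 in; A_gv = 8.75 × 0.25 = 2.188 in².
A_nv = (8.75 − 2.5·1.1875) × 0.25 = 1.445 in².
A_nt = (1.875 − 0.5·1.1875) × 0.25 = 0.3203 in².
0.6 F_u A_nv = 50.3 kips; 0.6 F_y A_gv = 47.25 kips → shear yielding governs the shear term.
R_n = 47.25 + 1.0 × 58 × 0.3203 = 65.83 kips.
Design strength φR_n = 0.75 × 65.83 = 49.4 kips.

49.4 kips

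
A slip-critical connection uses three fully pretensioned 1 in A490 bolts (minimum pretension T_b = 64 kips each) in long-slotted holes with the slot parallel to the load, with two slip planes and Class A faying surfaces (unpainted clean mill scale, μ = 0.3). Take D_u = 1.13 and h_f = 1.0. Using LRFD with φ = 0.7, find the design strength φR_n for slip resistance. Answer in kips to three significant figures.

91.1 kips

R_n = μ · D_u · h_f · T_b · n_s · n_b = 0.3 × 1.13 × 1.0 × 64 × 2 × 3 = 130.2 kips.
Design strength φR_n = 0.7 × 130.2 = 91.1 kips.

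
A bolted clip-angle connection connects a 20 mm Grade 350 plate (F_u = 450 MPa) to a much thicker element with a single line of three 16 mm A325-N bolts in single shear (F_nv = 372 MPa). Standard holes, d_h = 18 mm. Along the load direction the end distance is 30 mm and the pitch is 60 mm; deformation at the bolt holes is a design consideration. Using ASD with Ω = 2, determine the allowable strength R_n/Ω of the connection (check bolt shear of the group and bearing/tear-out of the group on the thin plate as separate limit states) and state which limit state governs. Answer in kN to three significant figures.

112 kN (bolt shear governs)

Bolt shear: A_b = π·16²/4 = 201.1 mm²; R_n = 372 × 201.1 × 3 × 1 / 1000 = 224.4 kN → 224.4 / 2 = 112 kN.
Bearing (1.2 l_c t F_u ≤ 2.4 d t F_u): upper limit = 2.4·16·20·450 / 1000 = 345.6 kN.
  Edge l_c = 30 − 18/2 = 21 → r_n = 226.8 kN; interior l_c = 60 − 18 = 42 → r_n = 345.6 kN.
  R_n,bearing = 1·226.8 + 2·345.6 = 918 kN → 918 / 2 = 459 kN.
Bolt shear governs: 112 kN.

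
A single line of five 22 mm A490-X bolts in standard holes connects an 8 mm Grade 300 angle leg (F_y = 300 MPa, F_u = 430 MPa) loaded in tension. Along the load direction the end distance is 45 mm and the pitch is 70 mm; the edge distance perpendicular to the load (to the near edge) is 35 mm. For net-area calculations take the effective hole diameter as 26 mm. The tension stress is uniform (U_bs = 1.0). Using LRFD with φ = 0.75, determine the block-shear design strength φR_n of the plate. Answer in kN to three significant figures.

Shear plane L_v = 45 + 4·70 = 325 mm; A_gv = 325 × 8 = 2600 mm².
A_nv = (325 − 4.5·26) × 8 = 1664 mm².
A_nt = (35 − 0.5·26) × 8 = 176 mm².
0.6 F_u A_nv = 429.3 kN; 0.6 F_y A_gv = 468 kN → shear rupture governs the shear term.
R_n = 429.3 + 1.0 × 430 × 176 / 1000 = 505 kN.
Design strength φR_n = 0.75 × 505 = 379 kN.

379 kN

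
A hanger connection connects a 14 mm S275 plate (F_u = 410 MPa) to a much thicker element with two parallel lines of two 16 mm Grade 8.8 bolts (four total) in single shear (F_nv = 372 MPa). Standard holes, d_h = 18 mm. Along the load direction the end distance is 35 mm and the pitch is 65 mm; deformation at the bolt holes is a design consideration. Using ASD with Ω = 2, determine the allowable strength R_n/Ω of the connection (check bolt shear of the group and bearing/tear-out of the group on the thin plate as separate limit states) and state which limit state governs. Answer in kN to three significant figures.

150 kN (bolt shear governs)

Bolt shear: A_b = π·16²/4 = 201.1 mm²; R_n = 372 × 201.1 × 4 × 1 / 1000 = 299.2 kN → 299.2 / 2 = 150 kN.
Bearing (1.2 l_c t F_u ≤ 2.4 d t F_u): upper limit = 2.4·16·14·410 / 1000 = 220.4 kN.
  Edge l_c = 35 − 18/2 = 26 → r_n = 179.1 kN; interior l_c = 65 − 18 = 47 → r_n = 220.4 kN.
  R_n,bearing = 2·179.1 + 2·220.4 = 799 kN → 799 / 2 = 400 kN.
Bolt shear governs: 150 kN.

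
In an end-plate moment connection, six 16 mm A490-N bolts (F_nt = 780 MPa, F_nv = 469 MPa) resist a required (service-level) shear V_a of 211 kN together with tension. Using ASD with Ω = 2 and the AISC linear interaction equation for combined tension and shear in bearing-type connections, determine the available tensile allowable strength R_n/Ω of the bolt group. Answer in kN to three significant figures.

261 kN

A_b = π·16²/4 = 201.1 mm²; f_rv = 211 × 1000 / (6 × 201.1) = 174.9 MPa.
F'_nt = 1.3 F_nt − (Ω F_nt / F_nv) f_rv = 1.3·780 − (2·780/469)·174.9 = 432.2 MPa, capped at F_nt → F'_nt = 432.2 MPa.
R_n = F'_nt · A_b · n = 432.2 × 201.1 × 6 / 1000 = 521.4 kN.
Allowable strength R_n/Ω = 521.4 / 2 = 261 kN.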